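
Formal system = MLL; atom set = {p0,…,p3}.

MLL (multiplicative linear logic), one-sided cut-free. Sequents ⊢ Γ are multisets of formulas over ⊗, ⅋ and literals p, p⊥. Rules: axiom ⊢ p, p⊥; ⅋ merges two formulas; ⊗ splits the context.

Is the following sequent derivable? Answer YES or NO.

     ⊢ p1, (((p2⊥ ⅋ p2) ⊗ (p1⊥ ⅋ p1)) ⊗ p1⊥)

Proof tree:
[⊗]  ⊢ p1, (((p2⊥ ⅋ p2) ⊗ (p1⊥ ⅋ p1)) ⊗ p1⊥)
  [⊗]  ⊢ ((p2⊥ ⅋ p2) ⊗ (p1⊥ ⅋ p1))
    [⅋]  ⊢ (p2⊥ ⅋ p2)
      [Ax]  ⊢ p2, p2⊥
    [⅋]  ⊢ (p1⊥ ⅋ p1)
      [Ax]  ⊢ p1, p1⊥
  [Ax]  ⊢ p1, p1⊥

Result: YES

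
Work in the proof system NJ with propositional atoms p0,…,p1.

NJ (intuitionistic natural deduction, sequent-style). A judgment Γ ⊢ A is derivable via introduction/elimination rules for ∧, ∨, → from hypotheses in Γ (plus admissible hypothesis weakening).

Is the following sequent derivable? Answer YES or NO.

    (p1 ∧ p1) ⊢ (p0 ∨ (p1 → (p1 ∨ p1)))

Derivation trace:
[∨I₂] (p1 ∧ p1) ⊢ (p0 ∨ (p1 → (p1 ∨ p1)))
  [→I] (p1 ∧ p1) ⊢ (p1 → (p1 ∨ p1))
    [∨I₂] p1, (p1 ∧ p1) ⊢ (p1 ∨ p1)
      [Wk] p1, (p1 ∧ p1) ⊢ p1
        [Ax] p1 ⊢ p1

Result: YES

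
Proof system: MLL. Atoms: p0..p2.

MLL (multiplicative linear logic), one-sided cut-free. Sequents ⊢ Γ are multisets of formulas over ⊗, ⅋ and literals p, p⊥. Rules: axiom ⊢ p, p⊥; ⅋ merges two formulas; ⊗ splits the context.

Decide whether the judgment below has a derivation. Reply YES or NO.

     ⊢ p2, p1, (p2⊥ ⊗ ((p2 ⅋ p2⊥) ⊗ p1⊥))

Derivation trace:
[⊗]  ⊢ p2, p1, (p2⊥ ⊗ ((p2 ⅋ p2⊥) ⊗ p1⊥))
  [Ax]  ⊢ p2, p2⊥
  [⊗]  ⊢ p1, ((p2 ⅋ p2⊥) ⊗ p1⊥)
    [⅋]  ⊢ (p2 ⅋ p2⊥)
      [Ax]  ⊢ p2, p2⊥
    [Ax]  ⊢ p1, p1⊥

Result: YES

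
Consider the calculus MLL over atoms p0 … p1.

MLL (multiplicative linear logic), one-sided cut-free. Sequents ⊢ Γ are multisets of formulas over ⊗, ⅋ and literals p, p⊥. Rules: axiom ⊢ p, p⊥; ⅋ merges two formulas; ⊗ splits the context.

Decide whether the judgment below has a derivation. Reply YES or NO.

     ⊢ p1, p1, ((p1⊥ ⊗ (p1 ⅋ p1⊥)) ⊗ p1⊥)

Derivation trace:
[⊗]  ⊢ p1, p1, ((p1⊥ ⊗ (p1 ⅋ p1⊥)) ⊗ p1⊥)
  [⊗]  ⊢ p1, (p1⊥ ⊗ (p1 ⅋ p1⊥))
    [Ax]  ⊢ p1, p1⊥
    [⅋]  ⊢ (p1 ⅋ p1⊥)
      [Ax]  ⊢ p1, p1⊥
  [Ax]  ⊢ p1, p1⊥

Result: YES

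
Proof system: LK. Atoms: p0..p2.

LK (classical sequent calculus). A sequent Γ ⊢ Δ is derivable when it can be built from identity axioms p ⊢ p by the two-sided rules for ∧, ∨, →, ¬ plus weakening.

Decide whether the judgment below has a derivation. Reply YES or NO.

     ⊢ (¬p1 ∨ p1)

Derivation trace:
[∨R]  ⊢ (¬p1 ∨ p1)
  [¬R]  ⊢ p1, ¬p1
    [Ax] p1 ⊢ p1

Result: YES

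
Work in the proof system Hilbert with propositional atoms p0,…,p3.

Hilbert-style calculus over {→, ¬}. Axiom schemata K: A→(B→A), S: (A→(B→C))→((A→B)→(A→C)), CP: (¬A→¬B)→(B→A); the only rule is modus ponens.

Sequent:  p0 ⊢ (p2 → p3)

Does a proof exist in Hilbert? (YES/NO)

Search for a countermodel by truth-table:
  v=0000: Γ:[p0=F] Δ:[(p2 → p3)=T] refutes=False
  v=0001: Γ:[p0=F] Δ:[(p2 → p3)=T] refutes=False
  v=0010: Γ:[p0=F] Δ:[(p2 → p3)=F] refutes=False
  v=0011: Γ:[p0=F] Δ:[(p2 → p3)=T] refutes=False
  v=0100: Γ:[p0=F] Δ:[(p2 → p3)=T] refutes=False
  v=0101: Γ:[p0=F] Δ:[(p2 → p3)=T] refutes=False
  v=0110: Γ:[p0=F] Δ:[(p2 → p3)=F] refutes=False
  v=0111: Γ:[p0=F] Δ:[(p2 → p3)=T] refutes=False
  v=1000: Γ:[p0=T] Δ:[(p2 → p3)=T] refutes=False
  v=1001: Γ:[p0=T] Δ:[(p2 → p3)=T] refutes=False
  v=1010: Γ:[p0=T] Δ:[(p2 → p3)=F] refutes=True  ← countermodel

Result: NO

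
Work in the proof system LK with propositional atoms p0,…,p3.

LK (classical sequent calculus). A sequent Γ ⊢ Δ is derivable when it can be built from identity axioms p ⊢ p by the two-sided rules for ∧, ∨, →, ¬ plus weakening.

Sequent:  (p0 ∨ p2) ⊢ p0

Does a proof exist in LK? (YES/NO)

Search for a countermodel by truth-table:
  v=0000: Γ:[(p0 ∨ p2)=F] Δ:[p0=F] refutes=False
  v=0001: Γ:[(p0 ∨ p2)=F] Δ:[p0=F] refutes=False
  v=0010: Γ:[(p0 ∨ p2)=T] Δ:[p0=F] refutes=True  ← countermodel

Result: NO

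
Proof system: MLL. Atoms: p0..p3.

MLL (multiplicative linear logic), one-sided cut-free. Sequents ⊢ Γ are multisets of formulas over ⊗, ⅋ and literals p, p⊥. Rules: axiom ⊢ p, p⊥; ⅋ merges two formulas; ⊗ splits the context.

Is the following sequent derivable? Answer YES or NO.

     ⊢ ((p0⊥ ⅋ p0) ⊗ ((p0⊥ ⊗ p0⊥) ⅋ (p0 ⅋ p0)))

Derivation (root first):
[⊗]  ⊢ ((p0⊥ ⅋ p0) ⊗ ((p0⊥ ⊗ p0⊥) ⅋ (p0 ⅋ p0)))
  [⅋]  ⊢ (p0⊥ ⅋ p0)
    [Ax]  ⊢ p0, p0⊥
  [⅋]  ⊢ ((p0⊥ ⊗ p0⊥) ⅋ (p0 ⅋ p0))
    [⅋]  ⊢ (p0⊥ ⊗ p0⊥), (p0 ⅋ p0)
      [⊗]  ⊢ p0, p0, (p0⊥ ⊗ p0⊥)
        [Ax]  ⊢ p0, p0⊥
        [Ax]  ⊢ p0, p0⊥

Result: YES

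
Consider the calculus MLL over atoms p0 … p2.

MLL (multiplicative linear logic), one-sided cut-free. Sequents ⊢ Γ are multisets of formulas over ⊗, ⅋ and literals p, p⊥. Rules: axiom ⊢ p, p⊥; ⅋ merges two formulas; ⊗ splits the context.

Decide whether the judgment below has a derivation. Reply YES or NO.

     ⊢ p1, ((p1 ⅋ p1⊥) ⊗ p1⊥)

Derivation trace:
[⊗]  ⊢ p1, ((p1 ⅋ p1⊥) ⊗ p1⊥)
  [⅋]  ⊢ (p1 ⅋ p1⊥)
    [Ax]  ⊢ p1, p1⊥
  [Ax]  ⊢ p1, p1⊥

Result: YES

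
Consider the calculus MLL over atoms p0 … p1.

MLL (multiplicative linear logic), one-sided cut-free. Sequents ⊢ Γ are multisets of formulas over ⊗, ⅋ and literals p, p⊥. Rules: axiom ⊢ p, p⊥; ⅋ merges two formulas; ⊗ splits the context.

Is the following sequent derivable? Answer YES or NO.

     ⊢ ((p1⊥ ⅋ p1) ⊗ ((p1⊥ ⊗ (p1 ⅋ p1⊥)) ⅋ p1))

Derivation trace:
[⊗]  ⊢ ((p1⊥ ⅋ p1) ⊗ ((p1⊥ ⊗ (p1 ⅋ p1⊥)) ⅋ p1))
  [⅋]  ⊢ (p1⊥ ⅋ p1)
    [Ax]  ⊢ p1, p1⊥
  [⅋]  ⊢ ((p1⊥ ⊗ (p1 ⅋ p1⊥)) ⅋ p1)
    [⊗]  ⊢ p1, (p1⊥ ⊗ (p1 ⅋ p1⊥))
      [Ax]  ⊢ p1, p1⊥
      [⅋]  ⊢ (p1 ⅋ p1⊥)
        [Ax]  ⊢ p1, p1⊥

Result: YES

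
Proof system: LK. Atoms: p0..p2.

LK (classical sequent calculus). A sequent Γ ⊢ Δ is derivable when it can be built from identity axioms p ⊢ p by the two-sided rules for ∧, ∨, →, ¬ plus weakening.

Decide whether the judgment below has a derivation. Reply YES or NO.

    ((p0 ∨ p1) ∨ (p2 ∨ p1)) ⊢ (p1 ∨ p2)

Search for a countermodel by truth-table:
  v=000: Γ:[((p0 ∨ p1) ∨ (p2 ∨ p1))=F] Δ:[(p1 ∨ p2)=F] refutes=False
  v=001: Γ:[((p0 ∨ p1) ∨ (p2 ∨ p1))=T] Δ:[(p1 ∨ p2)=T] refutes=False
  v=010: Γ:[((p0 ∨ p1) ∨ (p2 ∨ p1))=T] Δ:[(p1 ∨ p2)=T] refutes=False
  v=011: Γ:[((p0 ∨ p1) ∨ (p2 ∨ p1))=T] Δ:[(p1 ∨ p2)=T] refutes=False
  v=100: Γ:[((p0 ∨ p1) ∨ (p2 ∨ p1))=T] Δ:[(p1 ∨ p2)=F] refutes=True  ← countermodel

Result: NO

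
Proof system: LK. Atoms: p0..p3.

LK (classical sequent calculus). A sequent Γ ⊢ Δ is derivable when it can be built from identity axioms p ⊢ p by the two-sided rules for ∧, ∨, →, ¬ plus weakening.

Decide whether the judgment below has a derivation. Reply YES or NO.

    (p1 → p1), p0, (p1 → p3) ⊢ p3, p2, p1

Truth-table refutation:
  v=0000: Γ:[(p1 → p1)=T, p0=F, (p1 → p3)=T] Δ:[p3=F, p2=F, p1=F] refutes=False
  v=0001: Γ:[(p1 → p1)=T, p0=F, (p1 → p3)=T] Δ:[p3=T, p2=F, p1=F] refutes=False
  v=0010: Γ:[(p1 → p1)=T, p0=F, (p1 → p3)=T] Δ:[p3=F, p2=T, p1=F] refutes=False
  v=0011: Γ:[(p1 → p1)=T, p0=F, (p1 → p3)=T] Δ:[p3=T, p2=T, p1=F] refutes=False
  v=0100: Γ:[(p1 → p1)=T, p0=F, (p1 → p3)=F] Δ:[p3=F, p2=F, p1=T] refutes=False
  v=0101: Γ:[(p1 → p1)=T, p0=F, (p1 → p3)=T] Δ:[p3=T, p2=F, p1=T] refutes=False
  v=0110: Γ:[(p1 → p1)=T, p0=F, (p1 → p3)=F] Δ:[p3=F, p2=T, p1=T] refutes=False
  v=0111: Γ:[(p1 → p1)=T, p0=F, (p1 → p3)=T] Δ:[p3=T, p2=T, p1=T] refutes=False
  v=1000: Γ:[(p1 → p1)=T, p0=T, (p1 → p3)=T] Δ:[p3=F, p2=F, p1=F] refutes=True  ← countermodel

Result: NO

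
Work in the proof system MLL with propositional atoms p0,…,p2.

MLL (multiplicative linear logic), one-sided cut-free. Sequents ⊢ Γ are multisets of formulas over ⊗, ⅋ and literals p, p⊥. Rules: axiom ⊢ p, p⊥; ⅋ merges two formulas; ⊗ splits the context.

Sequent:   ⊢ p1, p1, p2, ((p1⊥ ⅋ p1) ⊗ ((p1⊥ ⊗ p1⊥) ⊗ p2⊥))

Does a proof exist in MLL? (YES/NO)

Proof tree:
[⊗]  ⊢ p1, p1, p2, ((p1⊥ ⅋ p1) ⊗ ((p1⊥ ⊗ p1⊥) ⊗ p2⊥))
  [⅋]  ⊢ (p1⊥ ⅋ p1)
    [Ax]  ⊢ p1, p1⊥
  [⊗]  ⊢ p1, p1, p2, ((p1⊥ ⊗ p1⊥) ⊗ p2⊥)
    [⊗]  ⊢ p1, p1, (p1⊥ ⊗ p1⊥)
      [Ax]  ⊢ p1, p1⊥
      [Ax]  ⊢ p1, p1⊥
    [Ax]  ⊢ p2, p2⊥

Result: YES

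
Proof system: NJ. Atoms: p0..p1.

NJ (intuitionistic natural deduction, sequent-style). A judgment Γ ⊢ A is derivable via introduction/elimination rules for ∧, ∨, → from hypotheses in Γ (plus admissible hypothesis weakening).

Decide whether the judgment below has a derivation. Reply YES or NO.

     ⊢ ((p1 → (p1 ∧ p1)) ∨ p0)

Derivation (root first):
[∨I₁]  ⊢ ((p1 → (p1 ∧ p1)) ∨ p0)
  [→I]  ⊢ (p1 → (p1 ∧ p1))
    [∧I] p1 ⊢ (p1 ∧ p1)
      [Ax] p1 ⊢ p1
      [Ax] p1 ⊢ p1

Result: YES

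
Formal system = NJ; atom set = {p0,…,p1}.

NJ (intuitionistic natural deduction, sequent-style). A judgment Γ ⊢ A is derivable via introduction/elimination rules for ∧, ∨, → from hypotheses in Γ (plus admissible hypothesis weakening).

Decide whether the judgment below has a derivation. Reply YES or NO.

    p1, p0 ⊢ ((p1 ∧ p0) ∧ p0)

Proof tree:
[∧I] p1, p0 ⊢ ((p1 ∧ p0) ∧ p0)
  [∧I] p1, p0 ⊢ (p1 ∧ p0)
    [Ax] p1 ⊢ p1
    [Ax] p0 ⊢ p0
  [Ax] p0 ⊢ p0

Result: YES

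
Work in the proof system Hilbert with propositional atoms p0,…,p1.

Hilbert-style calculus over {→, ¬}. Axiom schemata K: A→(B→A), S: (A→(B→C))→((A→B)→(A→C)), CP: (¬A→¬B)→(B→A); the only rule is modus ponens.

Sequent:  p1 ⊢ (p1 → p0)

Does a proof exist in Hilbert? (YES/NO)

Enumerate valuations to refute Γ ⊢ Δ:
  v=00: Γ:[p1=F] Δ:[(p1 → p0)=T] refutes=False
  v=01: Γ:[p1=T] Δ:[(p1 → p0)=F] refutes=True  ← countermodel

Result: NO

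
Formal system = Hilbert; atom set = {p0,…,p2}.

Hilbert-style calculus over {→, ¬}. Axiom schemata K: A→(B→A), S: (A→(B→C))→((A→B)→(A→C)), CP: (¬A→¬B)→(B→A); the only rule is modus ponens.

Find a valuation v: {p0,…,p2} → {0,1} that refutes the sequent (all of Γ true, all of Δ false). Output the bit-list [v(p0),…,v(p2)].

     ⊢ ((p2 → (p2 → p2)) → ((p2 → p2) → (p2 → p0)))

Truth-table refutation:
  v=000: Γ:[] Δ:[((p2 → (p2 → p2)) → ((p2 → p2) → (p2 → p0)))=T] refutes=False
  v=001: Γ:[] Δ:[((p2 → (p2 → p2)) → ((p2 → p2) → (p2 → p0)))=F] refutes=True  ← countermodel

Result: [0, 0, 1]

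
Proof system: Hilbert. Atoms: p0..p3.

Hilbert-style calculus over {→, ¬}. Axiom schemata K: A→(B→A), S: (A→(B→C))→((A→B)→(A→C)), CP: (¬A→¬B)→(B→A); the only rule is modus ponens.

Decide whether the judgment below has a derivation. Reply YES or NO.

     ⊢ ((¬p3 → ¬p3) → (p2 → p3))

Enumerate valuations to refute Γ ⊢ Δ:
  v=0000: Γ:[] Δ:[((¬p3 → ¬p3) → (p2 → p3))=T] refutes=False
  v=0001: Γ:[] Δ:[((¬p3 → ¬p3) → (p2 → p3))=T] refutes=False
  v=0010: Γ:[] Δ:[((¬p3 → ¬p3) → (p2 → p3))=F] refutes=True  ← countermodel

Result: NO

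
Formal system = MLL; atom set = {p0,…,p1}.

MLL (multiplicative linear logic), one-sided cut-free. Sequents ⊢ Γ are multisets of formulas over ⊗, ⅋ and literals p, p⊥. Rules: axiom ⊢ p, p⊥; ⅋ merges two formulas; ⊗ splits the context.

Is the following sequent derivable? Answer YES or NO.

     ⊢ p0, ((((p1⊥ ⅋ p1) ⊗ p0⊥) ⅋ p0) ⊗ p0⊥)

Derivation (root first):
[⊗]  ⊢ p0, ((((p1⊥ ⅋ p1) ⊗ p0⊥) ⅋ p0) ⊗ p0⊥)
  [⅋]  ⊢ (((p1⊥ ⅋ p1) ⊗ p0⊥) ⅋ p0)
    [⊗]  ⊢ p0, ((p1⊥ ⅋ p1) ⊗ p0⊥)
      [⅋]  ⊢ (p1⊥ ⅋ p1)
        [Ax]  ⊢ p1, p1⊥
      [Ax]  ⊢ p0, p0⊥
  [Ax]  ⊢ p0, p0⊥

Result: YES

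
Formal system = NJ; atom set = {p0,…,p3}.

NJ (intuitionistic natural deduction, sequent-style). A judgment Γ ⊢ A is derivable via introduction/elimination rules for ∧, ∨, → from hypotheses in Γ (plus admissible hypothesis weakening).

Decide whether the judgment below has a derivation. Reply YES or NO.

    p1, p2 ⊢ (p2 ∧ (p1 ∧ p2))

Derivation trace:
[∧I] p1, p2 ⊢ (p2 ∧ (p1 ∧ p2))
  [Ax] p2 ⊢ p2
  [∧I] p1, p2 ⊢ (p1 ∧ p2)
    [→E] p1 ⊢ p1
      [→I]  ⊢ (p1 → p1)
        [Ax] p1 ⊢ p1
      [Ax] p1 ⊢ p1
    [Wk] p2, p2 ⊢ p2
      [Ax] p2 ⊢ p2

Result: YES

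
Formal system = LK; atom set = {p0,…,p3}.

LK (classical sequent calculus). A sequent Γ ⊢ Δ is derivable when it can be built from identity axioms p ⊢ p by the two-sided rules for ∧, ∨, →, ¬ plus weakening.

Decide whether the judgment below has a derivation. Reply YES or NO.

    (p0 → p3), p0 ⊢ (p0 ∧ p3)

Derivation (root first):
[∧R] (p0 → p3), p0 ⊢ (p0 ∧ p3)
  [Ax] p0 ⊢ p0
  [→L] p0, (p0 → p3) ⊢ p3
    [Ax] p0 ⊢ p0
    [Ax] p3 ⊢ p3

Result: YES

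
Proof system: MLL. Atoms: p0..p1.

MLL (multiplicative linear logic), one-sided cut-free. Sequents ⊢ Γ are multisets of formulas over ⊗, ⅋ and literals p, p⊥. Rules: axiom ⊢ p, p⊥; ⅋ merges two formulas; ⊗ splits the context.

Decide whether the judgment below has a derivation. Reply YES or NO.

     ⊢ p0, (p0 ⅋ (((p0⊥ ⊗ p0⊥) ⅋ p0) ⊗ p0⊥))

Derivation trace:
[⅋]  ⊢ p0, (p0 ⅋ (((p0⊥ ⊗ p0⊥) ⅋ p0) ⊗ p0⊥))
  [⊗]  ⊢ p0, p0, (((p0⊥ ⊗ p0⊥) ⅋ p0) ⊗ p0⊥)
    [⅋]  ⊢ p0, ((p0⊥ ⊗ p0⊥) ⅋ p0)
      [⊗]  ⊢ p0, p0, (p0⊥ ⊗ p0⊥)
        [Ax]  ⊢ p0, p0⊥
        [Ax]  ⊢ p0, p0⊥
    [Ax]  ⊢ p0, p0⊥

Result: YES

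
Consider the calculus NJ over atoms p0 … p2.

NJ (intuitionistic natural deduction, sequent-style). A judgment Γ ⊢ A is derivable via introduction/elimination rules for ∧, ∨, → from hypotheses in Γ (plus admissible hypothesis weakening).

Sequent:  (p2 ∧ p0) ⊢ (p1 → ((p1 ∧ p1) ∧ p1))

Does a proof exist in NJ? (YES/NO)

Derivation (root first):
[→I] (p2 ∧ p0) ⊢ (p1 → ((p1 ∧ p1) ∧ p1))
  [∧I] (p2 ∧ p0), p1 ⊢ ((p1 ∧ p1) ∧ p1)
    [∧I] (p2 ∧ p0), p1 ⊢ (p1 ∧ p1)
      [Wk] p1, (p2 ∧ p0) ⊢ p1
        [Ax] p1 ⊢ p1
      [Ax] p1 ⊢ p1
    [Wk] p1, (p2 ∧ p0) ⊢ p1
      [Ax] p1 ⊢ p1

Result: YES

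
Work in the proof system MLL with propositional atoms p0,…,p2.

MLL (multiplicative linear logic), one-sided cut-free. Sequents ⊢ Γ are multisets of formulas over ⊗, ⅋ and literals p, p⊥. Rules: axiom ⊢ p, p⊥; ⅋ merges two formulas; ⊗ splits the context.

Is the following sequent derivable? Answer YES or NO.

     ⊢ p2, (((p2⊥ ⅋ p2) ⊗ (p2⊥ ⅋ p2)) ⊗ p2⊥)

Proof tree:
[⊗]  ⊢ p2, (((p2⊥ ⅋ p2) ⊗ (p2⊥ ⅋ p2)) ⊗ p2⊥)
  [⊗]  ⊢ ((p2⊥ ⅋ p2) ⊗ (p2⊥ ⅋ p2))
    [⅋]  ⊢ (p2⊥ ⅋ p2)
      [Ax]  ⊢ p2, p2⊥
    [⅋]  ⊢ (p2⊥ ⅋ p2)
      [Ax]  ⊢ p2, p2⊥
  [Ax]  ⊢ p2, p2⊥

Result: YES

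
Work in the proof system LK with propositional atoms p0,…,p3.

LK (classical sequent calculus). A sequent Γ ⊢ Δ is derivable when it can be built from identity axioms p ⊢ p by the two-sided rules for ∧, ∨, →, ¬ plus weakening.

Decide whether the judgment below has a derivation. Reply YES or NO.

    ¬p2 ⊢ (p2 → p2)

Derivation (root first):
[→R] ¬p2 ⊢ (p2 → p2)
  [WR] p2, ¬p2 ⊢ p2
    [¬L] p2, ¬p2 ⊢ 
      [Ax] p2 ⊢ p2

Result: YES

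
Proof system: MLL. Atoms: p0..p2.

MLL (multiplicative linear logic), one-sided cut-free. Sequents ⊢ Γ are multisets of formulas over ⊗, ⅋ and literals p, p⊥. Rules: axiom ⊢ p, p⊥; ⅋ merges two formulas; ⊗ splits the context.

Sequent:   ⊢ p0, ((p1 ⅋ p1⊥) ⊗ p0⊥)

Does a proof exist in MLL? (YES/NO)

Proof tree:
[⊗]  ⊢ p0, ((p1 ⅋ p1⊥) ⊗ p0⊥)
  [⅋]  ⊢ (p1 ⅋ p1⊥)
    [Ax]  ⊢ p1, p1⊥
  [Ax]  ⊢ p0, p0⊥

Result: YES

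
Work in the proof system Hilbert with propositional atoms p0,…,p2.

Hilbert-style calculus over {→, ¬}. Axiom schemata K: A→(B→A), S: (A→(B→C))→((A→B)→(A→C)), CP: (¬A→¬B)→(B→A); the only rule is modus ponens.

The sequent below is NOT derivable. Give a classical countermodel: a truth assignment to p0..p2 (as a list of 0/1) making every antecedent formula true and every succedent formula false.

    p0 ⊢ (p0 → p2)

Truth-table refutation:
  v=000: Γ:[p0=F] Δ:[(p0 → p2)=T] refutes=False
  v=001: Γ:[p0=F] Δ:[(p0 → p2)=T] refutes=False
  v=010: Γ:[p0=F] Δ:[(p0 → p2)=T] refutes=False
  v=011: Γ:[p0=F] Δ:[(p0 → p2)=T] refutes=False
  v=100: Γ:[p0=T] Δ:[(p0 → p2)=F] refutes=True  ← countermodel

Result: [1, 0, 0]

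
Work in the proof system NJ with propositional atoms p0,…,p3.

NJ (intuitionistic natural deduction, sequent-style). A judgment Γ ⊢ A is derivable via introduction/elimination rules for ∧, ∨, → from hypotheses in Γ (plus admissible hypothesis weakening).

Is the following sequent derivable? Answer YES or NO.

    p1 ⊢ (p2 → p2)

Derivation trace:
[→I] p1 ⊢ (p2 → p2)
  [Wk] p2, p1 ⊢ p2
    [Ax] p2 ⊢ p2

Result: YES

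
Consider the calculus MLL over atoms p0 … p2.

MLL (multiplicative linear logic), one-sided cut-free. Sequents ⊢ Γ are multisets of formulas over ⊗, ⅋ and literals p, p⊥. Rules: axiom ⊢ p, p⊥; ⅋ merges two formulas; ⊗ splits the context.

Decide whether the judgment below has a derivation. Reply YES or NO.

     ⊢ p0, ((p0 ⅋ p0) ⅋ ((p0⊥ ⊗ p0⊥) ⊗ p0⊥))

Proof tree:
[⅋]  ⊢ p0, ((p0 ⅋ p0) ⅋ ((p0⊥ ⊗ p0⊥) ⊗ p0⊥))
  [⅋]  ⊢ p0, ((p0⊥ ⊗ p0⊥) ⊗ p0⊥), (p0 ⅋ p0)
    [⊗]  ⊢ p0, p0, p0, ((p0⊥ ⊗ p0⊥) ⊗ p0⊥)
      [⊗]  ⊢ p0, p0, (p0⊥ ⊗ p0⊥)
        [Ax]  ⊢ p0, p0⊥
        [Ax]  ⊢ p0, p0⊥
      [Ax]  ⊢ p0, p0⊥

Result: YES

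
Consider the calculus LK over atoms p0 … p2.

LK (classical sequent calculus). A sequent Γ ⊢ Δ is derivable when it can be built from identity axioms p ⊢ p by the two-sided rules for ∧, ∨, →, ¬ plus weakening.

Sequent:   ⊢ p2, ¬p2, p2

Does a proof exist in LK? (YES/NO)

Derivation (root first):
[WR]  ⊢ p2, ¬p2, p2
  [¬R]  ⊢ p2, ¬p2
    [Ax] p2 ⊢ p2

Result: YES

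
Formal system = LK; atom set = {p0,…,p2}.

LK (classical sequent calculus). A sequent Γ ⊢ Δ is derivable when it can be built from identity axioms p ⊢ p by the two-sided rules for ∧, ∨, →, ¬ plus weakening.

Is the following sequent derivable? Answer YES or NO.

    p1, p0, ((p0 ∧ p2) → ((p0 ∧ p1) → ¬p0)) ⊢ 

Enumerate valuations to refute Γ ⊢ Δ:
  v=000: Γ:[p1=F, p0=F, ((p0 ∧ p2) → ((p0 ∧ p1) → ¬p0))=T] Δ:[] refutes=False
  v=001: Γ:[p1=F, p0=F, ((p0 ∧ p2) → ((p0 ∧ p1) → ¬p0))=T] Δ:[] refutes=False
  v=010: Γ:[p1=T, p0=F, ((p0 ∧ p2) → ((p0 ∧ p1) → ¬p0))=T] Δ:[] refutes=False
  v=011: Γ:[p1=T, p0=F, ((p0 ∧ p2) → ((p0 ∧ p1) → ¬p0))=T] Δ:[] refutes=False
  v=100: Γ:[p1=F, p0=T, ((p0 ∧ p2) → ((p0 ∧ p1) → ¬p0))=T] Δ:[] refutes=False
  v=101: Γ:[p1=F, p0=T, ((p0 ∧ p2) → ((p0 ∧ p1) → ¬p0))=T] Δ:[] refutes=False
  v=110: Γ:[p1=T, p0=T, ((p0 ∧ p2) → ((p0 ∧ p1) → ¬p0))=T] Δ:[] refutes=True  ← countermodel

Result: NO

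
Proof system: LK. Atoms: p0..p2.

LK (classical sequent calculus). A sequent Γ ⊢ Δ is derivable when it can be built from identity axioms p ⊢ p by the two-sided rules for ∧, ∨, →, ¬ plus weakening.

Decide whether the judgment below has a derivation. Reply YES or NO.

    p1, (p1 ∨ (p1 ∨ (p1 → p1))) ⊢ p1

Derivation trace:
[∨L] p1, (p1 ∨ (p1 ∨ (p1 → p1))) ⊢ p1
  [Ax] p1 ⊢ p1
  [∨L] p1, (p1 ∨ (p1 → p1)) ⊢ p1
    [Ax] p1 ⊢ p1
    [→L] p1, (p1 → p1) ⊢ p1
      [Ax] p1 ⊢ p1
      [Ax] p1 ⊢ p1

Result: YES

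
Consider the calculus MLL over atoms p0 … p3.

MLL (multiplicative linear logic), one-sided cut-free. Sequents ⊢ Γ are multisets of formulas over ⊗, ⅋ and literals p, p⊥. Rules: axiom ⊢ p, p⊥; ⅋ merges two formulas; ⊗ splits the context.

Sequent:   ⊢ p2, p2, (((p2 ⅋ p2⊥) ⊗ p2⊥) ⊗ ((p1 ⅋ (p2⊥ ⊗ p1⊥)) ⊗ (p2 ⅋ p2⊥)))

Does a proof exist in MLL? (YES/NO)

Proof tree:
[⊗]  ⊢ p2, p2, (((p2 ⅋ p2⊥) ⊗ p2⊥) ⊗ ((p1 ⅋ (p2⊥ ⊗ p1⊥)) ⊗ (p2 ⅋ p2⊥)))
  [⊗]  ⊢ p2, ((p2 ⅋ p2⊥) ⊗ p2⊥)
    [⅋]  ⊢ (p2 ⅋ p2⊥)
      [Ax]  ⊢ p2, p2⊥
    [Ax]  ⊢ p2, p2⊥
  [⊗]  ⊢ p2, ((p1 ⅋ (p2⊥ ⊗ p1⊥)) ⊗ (p2 ⅋ p2⊥))
    [⅋]  ⊢ p2, (p1 ⅋ (p2⊥ ⊗ p1⊥))
      [⊗]  ⊢ p2, p1, (p2⊥ ⊗ p1⊥)
        [Ax]  ⊢ p2, p2⊥
        [Ax]  ⊢ p1, p1⊥
    [⅋]  ⊢ (p2 ⅋ p2⊥)
      [Ax]  ⊢ p2, p2⊥

Result: YES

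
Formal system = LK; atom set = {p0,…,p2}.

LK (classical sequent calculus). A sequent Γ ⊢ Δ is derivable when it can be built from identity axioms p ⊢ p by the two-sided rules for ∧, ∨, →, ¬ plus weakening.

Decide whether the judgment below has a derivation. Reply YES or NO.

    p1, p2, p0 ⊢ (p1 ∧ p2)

Derivation (root first):
[∧R] p1, p2, p0 ⊢ (p1 ∧ p2)
  [Ax] p1 ⊢ p1
  [WL] p2, p0 ⊢ p2
    [Ax] p2 ⊢ p2

Result: YES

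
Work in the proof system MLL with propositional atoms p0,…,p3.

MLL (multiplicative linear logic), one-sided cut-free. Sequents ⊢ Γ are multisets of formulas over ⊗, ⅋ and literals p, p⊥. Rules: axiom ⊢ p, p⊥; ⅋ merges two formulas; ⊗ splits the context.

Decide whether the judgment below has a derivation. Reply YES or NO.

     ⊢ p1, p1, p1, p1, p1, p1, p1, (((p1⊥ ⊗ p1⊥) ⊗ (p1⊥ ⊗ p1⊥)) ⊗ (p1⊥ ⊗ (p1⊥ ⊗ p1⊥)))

Proof tree:
[⊗]  ⊢ p1, p1, p1, p1, p1, p1, p1, (((p1⊥ ⊗ p1⊥) ⊗ (p1⊥ ⊗ p1⊥)) ⊗ (p1⊥ ⊗ (p1⊥ ⊗ p1⊥)))
  [⊗]  ⊢ p1, p1, p1, p1, ((p1⊥ ⊗ p1⊥) ⊗ (p1⊥ ⊗ p1⊥))
    [⊗]  ⊢ p1, p1, (p1⊥ ⊗ p1⊥)
      [Ax]  ⊢ p1, p1⊥
      [Ax]  ⊢ p1, p1⊥
    [⊗]  ⊢ p1, p1, (p1⊥ ⊗ p1⊥)
      [Ax]  ⊢ p1, p1⊥
      [Ax]  ⊢ p1, p1⊥
  [⊗]  ⊢ p1, p1, p1, (p1⊥ ⊗ (p1⊥ ⊗ p1⊥))
    [Ax]  ⊢ p1, p1⊥
    [⊗]  ⊢ p1, p1, (p1⊥ ⊗ p1⊥)
      [Ax]  ⊢ p1, p1⊥
      [Ax]  ⊢ p1, p1⊥

Result: YES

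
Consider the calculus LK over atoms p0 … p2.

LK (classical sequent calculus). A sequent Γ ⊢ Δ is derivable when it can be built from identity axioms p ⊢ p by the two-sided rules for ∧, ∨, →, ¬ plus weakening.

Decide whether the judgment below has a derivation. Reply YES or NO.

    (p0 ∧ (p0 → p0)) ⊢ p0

Proof tree:
[∧L] (p0 ∧ (p0 → p0)) ⊢ p0
  [→L] p0, (p0 → p0) ⊢ p0
    [Ax] p0 ⊢ p0
    [Ax] p0 ⊢ p0

Result: YES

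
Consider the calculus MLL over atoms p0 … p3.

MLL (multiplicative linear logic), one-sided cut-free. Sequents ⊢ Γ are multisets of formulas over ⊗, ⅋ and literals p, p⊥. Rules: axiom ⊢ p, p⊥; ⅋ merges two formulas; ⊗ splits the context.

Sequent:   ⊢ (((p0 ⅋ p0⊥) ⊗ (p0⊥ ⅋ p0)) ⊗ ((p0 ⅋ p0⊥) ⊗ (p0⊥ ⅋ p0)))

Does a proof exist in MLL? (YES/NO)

Derivation (root first):
[⊗]  ⊢ (((p0 ⅋ p0⊥) ⊗ (p0⊥ ⅋ p0)) ⊗ ((p0 ⅋ p0⊥) ⊗ (p0⊥ ⅋ p0)))
  [⊗]  ⊢ ((p0 ⅋ p0⊥) ⊗ (p0⊥ ⅋ p0))
    [⅋]  ⊢ (p0 ⅋ p0⊥)
      [Ax]  ⊢ p0, p0⊥
    [⅋]  ⊢ (p0⊥ ⅋ p0)
      [Ax]  ⊢ p0, p0⊥
  [⊗]  ⊢ ((p0 ⅋ p0⊥) ⊗ (p0⊥ ⅋ p0))
    [⅋]  ⊢ (p0 ⅋ p0⊥)
      [Ax]  ⊢ p0, p0⊥
    [⅋]  ⊢ (p0⊥ ⅋ p0)
      [Ax]  ⊢ p0, p0⊥

Result: YES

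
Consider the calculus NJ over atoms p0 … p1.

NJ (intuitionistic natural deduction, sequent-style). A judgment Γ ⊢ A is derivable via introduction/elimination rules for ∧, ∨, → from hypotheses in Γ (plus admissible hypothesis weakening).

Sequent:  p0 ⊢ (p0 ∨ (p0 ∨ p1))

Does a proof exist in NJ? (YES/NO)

Derivation (root first):
[∨I₂] p0 ⊢ (p0 ∨ (p0 ∨ p1))
  [∨I₁] p0 ⊢ (p0 ∨ p1)
    [Ax] p0 ⊢ p0

Result: YES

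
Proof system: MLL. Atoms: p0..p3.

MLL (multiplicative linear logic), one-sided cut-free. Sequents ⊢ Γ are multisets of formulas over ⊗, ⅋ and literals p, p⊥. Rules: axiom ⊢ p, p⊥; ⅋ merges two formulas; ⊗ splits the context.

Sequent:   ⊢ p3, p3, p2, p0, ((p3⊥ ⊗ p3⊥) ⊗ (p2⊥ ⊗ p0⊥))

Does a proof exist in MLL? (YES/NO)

Derivation (root first):
[⊗]  ⊢ p3, p3, p2, p0, ((p3⊥ ⊗ p3⊥) ⊗ (p2⊥ ⊗ p0⊥))
  [⊗]  ⊢ p3, p3, (p3⊥ ⊗ p3⊥)
    [Ax]  ⊢ p3, p3⊥
    [Ax]  ⊢ p3, p3⊥
  [⊗]  ⊢ p2, p0, (p2⊥ ⊗ p0⊥)
    [Ax]  ⊢ p2, p2⊥
    [Ax]  ⊢ p0, p0⊥

Result: YES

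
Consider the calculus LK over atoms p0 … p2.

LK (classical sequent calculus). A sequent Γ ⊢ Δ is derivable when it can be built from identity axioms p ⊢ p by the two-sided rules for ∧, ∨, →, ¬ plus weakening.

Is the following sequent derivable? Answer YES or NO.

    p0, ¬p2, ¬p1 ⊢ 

Search for a countermodel by truth-table:
  v=000: Γ:[p0=F, ¬p2=T, ¬p1=T] Δ:[] refutes=False
  v=001: Γ:[p0=F, ¬p2=F, ¬p1=T] Δ:[] refutes=False
  v=010: Γ:[p0=F, ¬p2=T, ¬p1=F] Δ:[] refutes=False
  v=011: Γ:[p0=F, ¬p2=F, ¬p1=F] Δ:[] refutes=False
  v=100: Γ:[p0=T, ¬p2=T, ¬p1=T] Δ:[] refutes=True  ← countermodel

Result: NO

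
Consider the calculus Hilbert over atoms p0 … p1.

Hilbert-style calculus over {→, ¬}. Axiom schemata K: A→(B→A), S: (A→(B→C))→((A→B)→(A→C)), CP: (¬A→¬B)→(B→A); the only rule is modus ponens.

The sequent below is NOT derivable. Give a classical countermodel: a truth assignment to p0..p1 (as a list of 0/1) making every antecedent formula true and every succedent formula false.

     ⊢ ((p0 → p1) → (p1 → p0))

Truth-table refutation:
  v=00: Γ:[] Δ:[((p0 → p1) → (p1 → p0))=T] refutes=False
  v=01: Γ:[] Δ:[((p0 → p1) → (p1 → p0))=F] refutes=True  ← countermodel

Result: [0, 1]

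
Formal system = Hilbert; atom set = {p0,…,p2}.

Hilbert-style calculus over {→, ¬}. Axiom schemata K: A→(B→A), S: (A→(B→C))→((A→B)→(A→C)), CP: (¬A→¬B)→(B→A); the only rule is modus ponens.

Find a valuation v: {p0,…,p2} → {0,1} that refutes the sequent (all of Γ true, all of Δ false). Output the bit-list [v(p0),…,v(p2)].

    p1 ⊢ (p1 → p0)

Truth-table refutation:
  v=000: Γ:[p1=F] Δ:[(p1 → p0)=T] refutes=False
  v=001: Γ:[p1=F] Δ:[(p1 → p0)=T] refutes=False
  v=010: Γ:[p1=T] Δ:[(p1 → p0)=F] refutes=True  ← countermodel

Result: [0, 1, 0]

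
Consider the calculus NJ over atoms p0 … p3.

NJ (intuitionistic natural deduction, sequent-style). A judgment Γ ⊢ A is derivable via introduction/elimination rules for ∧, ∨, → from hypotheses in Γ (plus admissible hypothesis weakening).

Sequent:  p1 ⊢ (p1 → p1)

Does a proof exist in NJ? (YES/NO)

Proof tree:
[→I] p1 ⊢ (p1 → p1)
  [Wk] p1, p1 ⊢ p1
    [Ax] p1 ⊢ p1

Result: YES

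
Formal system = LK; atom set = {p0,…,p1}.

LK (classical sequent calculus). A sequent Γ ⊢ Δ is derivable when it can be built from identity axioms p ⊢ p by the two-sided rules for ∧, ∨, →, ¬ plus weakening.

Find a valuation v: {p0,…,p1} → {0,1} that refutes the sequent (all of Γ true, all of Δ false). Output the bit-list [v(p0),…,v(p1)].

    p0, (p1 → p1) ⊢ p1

Truth-table refutation:
  v=00: Γ:[p0=F, (p1 → p1)=T] Δ:[p1=F] refutes=False
  v=01: Γ:[p0=F, (p1 → p1)=T] Δ:[p1=T] refutes=False
  v=10: Γ:[p0=T, (p1 → p1)=T] Δ:[p1=F] refutes=True  ← countermodel

Result: [1, 0]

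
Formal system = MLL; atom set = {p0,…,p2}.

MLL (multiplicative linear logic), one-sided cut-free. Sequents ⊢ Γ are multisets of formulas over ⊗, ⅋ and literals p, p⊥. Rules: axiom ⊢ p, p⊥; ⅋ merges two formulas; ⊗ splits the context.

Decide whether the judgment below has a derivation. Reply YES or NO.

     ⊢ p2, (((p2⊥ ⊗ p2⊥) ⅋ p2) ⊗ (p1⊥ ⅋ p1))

Proof tree:
[⊗]  ⊢ p2, (((p2⊥ ⊗ p2⊥) ⅋ p2) ⊗ (p1⊥ ⅋ p1))
  [⅋]  ⊢ p2, ((p2⊥ ⊗ p2⊥) ⅋ p2)
    [⊗]  ⊢ p2, p2, (p2⊥ ⊗ p2⊥)
      [Ax]  ⊢ p2, p2⊥
      [Ax]  ⊢ p2, p2⊥
  [⅋]  ⊢ (p1⊥ ⅋ p1)
    [Ax]  ⊢ p1, p1⊥

Result: YES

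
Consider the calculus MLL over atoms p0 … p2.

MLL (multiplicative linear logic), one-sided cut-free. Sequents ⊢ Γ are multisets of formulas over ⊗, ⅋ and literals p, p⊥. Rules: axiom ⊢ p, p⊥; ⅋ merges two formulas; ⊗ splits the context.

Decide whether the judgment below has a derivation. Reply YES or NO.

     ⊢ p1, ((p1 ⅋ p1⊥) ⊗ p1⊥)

Derivation trace:
[⊗]  ⊢ p1, ((p1 ⅋ p1⊥) ⊗ p1⊥)
  [⅋]  ⊢ (p1 ⅋ p1⊥)
    [Ax]  ⊢ p1, p1⊥
  [Ax]  ⊢ p1, p1⊥

Result: YES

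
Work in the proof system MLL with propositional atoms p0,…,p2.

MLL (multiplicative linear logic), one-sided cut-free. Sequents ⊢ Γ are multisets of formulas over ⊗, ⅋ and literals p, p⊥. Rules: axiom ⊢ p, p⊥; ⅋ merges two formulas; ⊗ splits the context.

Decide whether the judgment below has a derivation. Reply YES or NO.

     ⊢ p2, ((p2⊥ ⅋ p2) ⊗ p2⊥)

Derivation (root first):
[⊗]  ⊢ p2, ((p2⊥ ⅋ p2) ⊗ p2⊥)
  [⅋]  ⊢ (p2⊥ ⅋ p2)
    [Ax]  ⊢ p2, p2⊥
  [Ax]  ⊢ p2, p2⊥

Result: YES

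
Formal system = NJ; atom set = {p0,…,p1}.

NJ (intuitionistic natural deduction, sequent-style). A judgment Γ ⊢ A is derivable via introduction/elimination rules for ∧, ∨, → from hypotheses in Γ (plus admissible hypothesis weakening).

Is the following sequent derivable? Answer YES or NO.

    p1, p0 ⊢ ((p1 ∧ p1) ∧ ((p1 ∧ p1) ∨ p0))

Proof tree:
[∧I] p1, p0 ⊢ ((p1 ∧ p1) ∧ ((p1 ∧ p1) ∨ p0))
  [∧I] p1 ⊢ (p1 ∧ p1)
    [Ax] p1 ⊢ p1
    [Ax] p1 ⊢ p1
  [∨I₁] p1, p0 ⊢ ((p1 ∧ p1) ∨ p0)
    [Wk] p1, p0 ⊢ (p1 ∧ p1)
      [∧I] p1 ⊢ (p1 ∧ p1)
        [Ax] p1 ⊢ p1
        [Ax] p1 ⊢ p1

Result: YES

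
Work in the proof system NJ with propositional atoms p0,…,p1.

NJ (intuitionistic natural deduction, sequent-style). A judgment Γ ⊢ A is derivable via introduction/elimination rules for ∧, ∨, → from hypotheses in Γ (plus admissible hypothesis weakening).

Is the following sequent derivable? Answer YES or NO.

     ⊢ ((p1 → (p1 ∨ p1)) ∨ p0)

Derivation (root first):
[∨I₁]  ⊢ ((p1 → (p1 ∨ p1)) ∨ p0)
  [→I]  ⊢ (p1 → (p1 ∨ p1))
    [∨I₁] p1 ⊢ (p1 ∨ p1)
      [Ax] p1 ⊢ p1

Result: YES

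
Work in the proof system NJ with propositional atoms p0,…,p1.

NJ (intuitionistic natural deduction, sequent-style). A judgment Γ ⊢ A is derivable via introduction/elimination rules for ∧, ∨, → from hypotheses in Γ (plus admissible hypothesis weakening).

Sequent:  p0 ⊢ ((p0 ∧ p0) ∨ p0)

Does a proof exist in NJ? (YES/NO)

Derivation trace:
[∨I₁] p0 ⊢ ((p0 ∧ p0) ∨ p0)
  [∧I] p0 ⊢ (p0 ∧ p0)
    [Ax] p0 ⊢ p0
    [Ax] p0 ⊢ p0

Result: YES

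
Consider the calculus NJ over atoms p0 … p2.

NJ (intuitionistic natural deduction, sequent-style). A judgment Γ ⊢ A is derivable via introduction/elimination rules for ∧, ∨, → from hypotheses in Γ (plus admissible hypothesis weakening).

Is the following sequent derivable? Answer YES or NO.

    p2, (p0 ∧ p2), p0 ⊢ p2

Proof tree:
[Wk] p2, (p0 ∧ p2), p0 ⊢ p2
  [Wk] p2, (p0 ∧ p2) ⊢ p2
    [Ax] p2 ⊢ p2

Result: YES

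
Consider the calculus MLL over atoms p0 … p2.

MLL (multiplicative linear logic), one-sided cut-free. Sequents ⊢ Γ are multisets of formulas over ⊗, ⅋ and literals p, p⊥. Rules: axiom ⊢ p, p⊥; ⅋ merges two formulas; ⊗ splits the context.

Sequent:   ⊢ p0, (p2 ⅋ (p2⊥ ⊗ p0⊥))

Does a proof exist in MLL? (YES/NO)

Derivation (root first):
[⅋]  ⊢ p0, (p2 ⅋ (p2⊥ ⊗ p0⊥))
  [⊗]  ⊢ p2, p0, (p2⊥ ⊗ p0⊥)
    [Ax]  ⊢ p2, p2⊥
    [Ax]  ⊢ p0, p0⊥

Result: YES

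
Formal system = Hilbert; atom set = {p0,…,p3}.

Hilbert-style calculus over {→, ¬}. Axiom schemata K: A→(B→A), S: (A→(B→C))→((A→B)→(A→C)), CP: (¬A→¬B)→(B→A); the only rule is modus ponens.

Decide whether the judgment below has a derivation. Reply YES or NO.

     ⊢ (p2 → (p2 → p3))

Search for a countermodel by truth-table:
  v=0000: Γ:[] Δ:[(p2 → (p2 → p3))=T] refutes=False
  v=0001: Γ:[] Δ:[(p2 → (p2 → p3))=T] refutes=False
  v=0010: Γ:[] Δ:[(p2 → (p2 → p3))=F] refutes=True  ← countermodel

Result: NO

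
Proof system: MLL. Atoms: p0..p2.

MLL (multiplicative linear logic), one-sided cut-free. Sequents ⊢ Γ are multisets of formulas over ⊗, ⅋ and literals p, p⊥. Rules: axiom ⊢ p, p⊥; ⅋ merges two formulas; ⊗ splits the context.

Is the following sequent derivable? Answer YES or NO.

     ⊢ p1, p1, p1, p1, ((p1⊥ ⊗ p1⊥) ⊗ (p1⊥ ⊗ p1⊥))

Proof tree:
[⊗]  ⊢ p1, p1, p1, p1, ((p1⊥ ⊗ p1⊥) ⊗ (p1⊥ ⊗ p1⊥))
  [⊗]  ⊢ p1, p1, (p1⊥ ⊗ p1⊥)
    [Ax]  ⊢ p1, p1⊥
    [Ax]  ⊢ p1, p1⊥
  [⊗]  ⊢ p1, p1, (p1⊥ ⊗ p1⊥)
    [Ax]  ⊢ p1, p1⊥
    [Ax]  ⊢ p1, p1⊥

Result: YES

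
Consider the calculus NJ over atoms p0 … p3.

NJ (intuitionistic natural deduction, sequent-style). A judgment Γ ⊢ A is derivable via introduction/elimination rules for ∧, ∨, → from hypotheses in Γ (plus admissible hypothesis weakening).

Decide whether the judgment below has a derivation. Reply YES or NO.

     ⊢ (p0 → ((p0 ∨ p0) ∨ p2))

Derivation trace:
[→I]  ⊢ (p0 → ((p0 ∨ p0) ∨ p2))
  [∨I₁] p0 ⊢ ((p0 ∨ p0) ∨ p2)
    [∨I₂] p0 ⊢ (p0 ∨ p0)
      [Ax] p0 ⊢ p0

Result: YES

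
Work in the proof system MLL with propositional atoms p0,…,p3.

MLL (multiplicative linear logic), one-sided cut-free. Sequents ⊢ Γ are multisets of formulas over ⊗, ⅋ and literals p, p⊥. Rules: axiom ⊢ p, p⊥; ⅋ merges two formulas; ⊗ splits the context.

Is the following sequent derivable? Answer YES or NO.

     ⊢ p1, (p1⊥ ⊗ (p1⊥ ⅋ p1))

Derivation trace:
[⊗]  ⊢ p1, (p1⊥ ⊗ (p1⊥ ⅋ p1))
  [Ax]  ⊢ p1, p1⊥
  [⅋]  ⊢ (p1⊥ ⅋ p1)
    [Ax]  ⊢ p1, p1⊥

Result: YES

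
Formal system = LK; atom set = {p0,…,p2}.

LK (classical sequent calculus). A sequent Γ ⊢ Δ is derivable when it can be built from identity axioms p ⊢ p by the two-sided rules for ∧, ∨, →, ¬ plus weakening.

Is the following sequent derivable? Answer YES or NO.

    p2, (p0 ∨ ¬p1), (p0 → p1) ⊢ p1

Enumerate valuations to refute Γ ⊢ Δ:
  v=000: Γ:[p2=F, (p0 ∨ ¬p1)=T, (p0 → p1)=T] Δ:[p1=F] refutes=False
  v=001: Γ:[p2=T, (p0 ∨ ¬p1)=T, (p0 → p1)=T] Δ:[p1=F] refutes=True  ← countermodel

Result: NO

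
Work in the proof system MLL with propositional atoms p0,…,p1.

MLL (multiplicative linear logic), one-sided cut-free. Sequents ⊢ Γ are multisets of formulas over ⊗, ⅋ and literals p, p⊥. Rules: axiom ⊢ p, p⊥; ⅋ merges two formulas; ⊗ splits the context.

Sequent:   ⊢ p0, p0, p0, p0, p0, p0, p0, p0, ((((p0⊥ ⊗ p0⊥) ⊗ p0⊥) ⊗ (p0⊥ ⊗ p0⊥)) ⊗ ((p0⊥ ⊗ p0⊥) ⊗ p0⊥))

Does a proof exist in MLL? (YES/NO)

Derivation trace:
[⊗]  ⊢ p0, p0, p0, p0, p0, p0, p0, p0, ((((p0⊥ ⊗ p0⊥) ⊗ p0⊥) ⊗ (p0⊥ ⊗ p0⊥)) ⊗ ((p0⊥ ⊗ p0⊥) ⊗ p0⊥))
  [⊗]  ⊢ p0, p0, p0, p0, p0, (((p0⊥ ⊗ p0⊥) ⊗ p0⊥) ⊗ (p0⊥ ⊗ p0⊥))
    [⊗]  ⊢ p0, p0, p0, ((p0⊥ ⊗ p0⊥) ⊗ p0⊥)
      [⊗]  ⊢ p0, p0, (p0⊥ ⊗ p0⊥)
        [Ax]  ⊢ p0, p0⊥
        [Ax]  ⊢ p0, p0⊥
      [Ax]  ⊢ p0, p0⊥
    [⊗]  ⊢ p0, p0, (p0⊥ ⊗ p0⊥)
      [Ax]  ⊢ p0, p0⊥
      [Ax]  ⊢ p0, p0⊥
  [⊗]  ⊢ p0, p0, p0, ((p0⊥ ⊗ p0⊥) ⊗ p0⊥)
    [⊗]  ⊢ p0, p0, (p0⊥ ⊗ p0⊥)
      [Ax]  ⊢ p0, p0⊥
      [Ax]  ⊢ p0, p0⊥
    [Ax]  ⊢ p0, p0⊥

Result: YES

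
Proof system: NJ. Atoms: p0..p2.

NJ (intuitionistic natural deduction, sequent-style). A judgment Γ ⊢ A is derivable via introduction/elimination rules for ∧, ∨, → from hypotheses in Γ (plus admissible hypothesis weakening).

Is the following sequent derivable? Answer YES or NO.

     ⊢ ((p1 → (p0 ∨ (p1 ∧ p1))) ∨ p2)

Proof tree:
[∨I₁]  ⊢ ((p1 → (p0 ∨ (p1 ∧ p1))) ∨ p2)
  [→I]  ⊢ (p1 → (p0 ∨ (p1 ∧ p1)))
    [∨I₂] p1 ⊢ (p0 ∨ (p1 ∧ p1))
      [∧I] p1 ⊢ (p1 ∧ p1)
        [Ax] p1 ⊢ p1
        [Ax] p1 ⊢ p1

Result: YES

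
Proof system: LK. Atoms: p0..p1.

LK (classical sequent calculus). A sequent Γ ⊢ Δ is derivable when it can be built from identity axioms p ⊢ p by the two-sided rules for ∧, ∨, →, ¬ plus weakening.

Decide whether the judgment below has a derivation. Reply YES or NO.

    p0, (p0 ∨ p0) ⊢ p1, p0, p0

Proof tree:
[WR] p0, (p0 ∨ p0) ⊢ p1, p0, p0
  [∨L] p0, (p0 ∨ p0) ⊢ p1, p0
    [Ax] p0 ⊢ p0
    [WL] p0, p0 ⊢ p0, p1
      [WR] p0 ⊢ p0, p1
        [Ax] p0 ⊢ p0

Result: YES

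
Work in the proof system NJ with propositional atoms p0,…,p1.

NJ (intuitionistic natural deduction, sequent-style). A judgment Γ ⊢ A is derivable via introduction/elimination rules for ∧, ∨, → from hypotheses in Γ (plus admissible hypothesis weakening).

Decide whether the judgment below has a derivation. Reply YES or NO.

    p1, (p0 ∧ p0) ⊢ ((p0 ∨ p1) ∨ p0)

Derivation (root first):
[∨I₁] p1, (p0 ∧ p0) ⊢ ((p0 ∨ p1) ∨ p0)
  [Wk] p1, (p0 ∧ p0) ⊢ (p0 ∨ p1)
    [∨I₂] p1 ⊢ (p0 ∨ p1)
      [Ax] p1 ⊢ p1

Result: YES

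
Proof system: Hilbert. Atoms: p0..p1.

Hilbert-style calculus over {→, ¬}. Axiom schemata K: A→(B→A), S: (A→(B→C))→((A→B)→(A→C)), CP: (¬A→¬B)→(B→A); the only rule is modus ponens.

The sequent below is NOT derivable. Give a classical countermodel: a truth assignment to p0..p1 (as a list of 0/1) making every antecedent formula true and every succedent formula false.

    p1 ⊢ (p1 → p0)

Truth-table refutation:
  v=00: Γ:[p1=F] Δ:[(p1 → p0)=T] refutes=False
  v=01: Γ:[p1=T] Δ:[(p1 → p0)=F] refutes=True  ← countermodel

Result: [0, 1]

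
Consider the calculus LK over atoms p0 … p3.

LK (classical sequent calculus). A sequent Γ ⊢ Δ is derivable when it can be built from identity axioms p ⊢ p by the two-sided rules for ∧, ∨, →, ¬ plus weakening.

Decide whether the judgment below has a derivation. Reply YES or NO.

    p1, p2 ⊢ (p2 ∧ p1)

Proof tree:
[∧R] p1, p2 ⊢ (p2 ∧ p1)
  [Ax] p2 ⊢ p2
  [WL] p1, p1, p1 ⊢ p1
    [WL] p1, p1 ⊢ p1
      [Ax] p1 ⊢ p1

Result: YES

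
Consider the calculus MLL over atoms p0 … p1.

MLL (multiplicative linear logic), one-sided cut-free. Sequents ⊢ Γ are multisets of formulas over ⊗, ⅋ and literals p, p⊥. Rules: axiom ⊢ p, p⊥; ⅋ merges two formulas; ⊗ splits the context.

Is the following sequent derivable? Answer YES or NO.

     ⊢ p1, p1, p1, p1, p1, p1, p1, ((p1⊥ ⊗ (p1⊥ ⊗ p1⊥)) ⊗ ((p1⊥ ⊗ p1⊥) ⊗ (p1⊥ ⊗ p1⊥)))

Proof tree:
[⊗]  ⊢ p1, p1, p1, p1, p1, p1, p1, ((p1⊥ ⊗ (p1⊥ ⊗ p1⊥)) ⊗ ((p1⊥ ⊗ p1⊥) ⊗ (p1⊥ ⊗ p1⊥)))
  [⊗]  ⊢ p1, p1, p1, (p1⊥ ⊗ (p1⊥ ⊗ p1⊥))
    [Ax]  ⊢ p1, p1⊥
    [⊗]  ⊢ p1, p1, (p1⊥ ⊗ p1⊥)
      [Ax]  ⊢ p1, p1⊥
      [Ax]  ⊢ p1, p1⊥
  [⊗]  ⊢ p1, p1, p1, p1, ((p1⊥ ⊗ p1⊥) ⊗ (p1⊥ ⊗ p1⊥))
    [⊗]  ⊢ p1, p1, (p1⊥ ⊗ p1⊥)
      [Ax]  ⊢ p1, p1⊥
      [Ax]  ⊢ p1, p1⊥
    [⊗]  ⊢ p1, p1, (p1⊥ ⊗ p1⊥)
      [Ax]  ⊢ p1, p1⊥
      [Ax]  ⊢ p1, p1⊥

Result: YES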